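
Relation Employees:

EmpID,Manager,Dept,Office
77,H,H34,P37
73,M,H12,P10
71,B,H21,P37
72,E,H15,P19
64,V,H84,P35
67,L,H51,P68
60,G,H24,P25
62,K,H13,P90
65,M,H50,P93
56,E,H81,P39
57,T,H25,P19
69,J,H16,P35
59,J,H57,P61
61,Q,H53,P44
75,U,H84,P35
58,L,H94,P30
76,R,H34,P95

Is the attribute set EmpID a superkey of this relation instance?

All 17 rows have distinct EmpID values, so EmpID → (all attributes) holds and EmpID is a superkey.

Yes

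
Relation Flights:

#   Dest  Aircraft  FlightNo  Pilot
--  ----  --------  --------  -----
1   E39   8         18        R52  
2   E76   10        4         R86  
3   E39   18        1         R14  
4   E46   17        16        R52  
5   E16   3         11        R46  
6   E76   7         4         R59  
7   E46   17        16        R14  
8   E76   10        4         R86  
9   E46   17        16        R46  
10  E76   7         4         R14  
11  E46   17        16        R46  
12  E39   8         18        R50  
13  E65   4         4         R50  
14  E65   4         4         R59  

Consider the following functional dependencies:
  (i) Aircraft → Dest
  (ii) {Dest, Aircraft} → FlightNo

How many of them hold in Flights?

2

(i) Aircraft → Dest: every LHS value maps to a single RHS value — holds.
(ii) {Dest, Aircraft} → FlightNo: every LHS value maps to a single RHS value — holds.
2 of the 2 dependencies hold.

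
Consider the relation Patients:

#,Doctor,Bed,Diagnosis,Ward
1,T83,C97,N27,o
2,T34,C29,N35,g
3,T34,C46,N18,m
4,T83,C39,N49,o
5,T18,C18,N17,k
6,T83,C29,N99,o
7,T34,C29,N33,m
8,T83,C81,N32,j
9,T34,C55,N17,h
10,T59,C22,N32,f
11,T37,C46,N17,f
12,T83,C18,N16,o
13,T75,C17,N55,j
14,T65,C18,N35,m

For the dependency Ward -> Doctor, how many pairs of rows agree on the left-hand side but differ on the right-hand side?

Ward=o: all 4 rows agree on Doctor — 0 pairs.
Ward=m: violating pairs (3,14), (7,14) — 2 pairs.
Ward=j: violating pairs (8,13) — 1 pair.
Ward=f: violating pairs (10,11) — 1 pair.

4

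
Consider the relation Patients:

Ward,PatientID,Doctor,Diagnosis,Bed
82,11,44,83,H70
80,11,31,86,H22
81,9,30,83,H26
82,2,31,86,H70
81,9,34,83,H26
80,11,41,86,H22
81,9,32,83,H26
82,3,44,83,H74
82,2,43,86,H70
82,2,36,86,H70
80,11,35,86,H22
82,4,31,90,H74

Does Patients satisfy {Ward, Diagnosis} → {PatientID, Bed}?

(Ward=82, Diagnosis=83): 2 rows → {PatientID,Bed} takes values {(11, H70), (3, H74)} — violation
(Ward=80, Diagnosis=86): 3 rows → {PatientID,Bed} = (11, H22), (11, H22), (11, H22) ✓
(Ward=81, Diagnosis=83): 3 rows → {PatientID,Bed} = (9, H26), (9, H26), (9, H26) ✓
(Ward=82, Diagnosis=86): 3 rows → {PatientID,Bed} = (2, H70), (2, H70), (2, H70) ✓
(Ward=82, Diagnosis=90): 1 row → {PatientID,Bed} = (4, H74) ✓
Two rows agree on {Ward, Diagnosis} but differ on {PatientID, Bed}, so {Ward, Diagnosis} → {PatientID, Bed} does not hold.

No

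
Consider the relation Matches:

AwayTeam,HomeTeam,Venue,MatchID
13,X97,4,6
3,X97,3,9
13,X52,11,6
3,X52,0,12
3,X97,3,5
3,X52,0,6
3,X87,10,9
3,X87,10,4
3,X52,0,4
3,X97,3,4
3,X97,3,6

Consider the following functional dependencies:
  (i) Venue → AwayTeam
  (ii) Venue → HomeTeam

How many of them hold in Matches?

(i) Venue → AwayTeam: every LHS value maps to a single RHS value — holds.
(ii) Venue → HomeTeam: every LHS value maps to a single RHS value — holds.
2 of the 2 dependencies hold.

2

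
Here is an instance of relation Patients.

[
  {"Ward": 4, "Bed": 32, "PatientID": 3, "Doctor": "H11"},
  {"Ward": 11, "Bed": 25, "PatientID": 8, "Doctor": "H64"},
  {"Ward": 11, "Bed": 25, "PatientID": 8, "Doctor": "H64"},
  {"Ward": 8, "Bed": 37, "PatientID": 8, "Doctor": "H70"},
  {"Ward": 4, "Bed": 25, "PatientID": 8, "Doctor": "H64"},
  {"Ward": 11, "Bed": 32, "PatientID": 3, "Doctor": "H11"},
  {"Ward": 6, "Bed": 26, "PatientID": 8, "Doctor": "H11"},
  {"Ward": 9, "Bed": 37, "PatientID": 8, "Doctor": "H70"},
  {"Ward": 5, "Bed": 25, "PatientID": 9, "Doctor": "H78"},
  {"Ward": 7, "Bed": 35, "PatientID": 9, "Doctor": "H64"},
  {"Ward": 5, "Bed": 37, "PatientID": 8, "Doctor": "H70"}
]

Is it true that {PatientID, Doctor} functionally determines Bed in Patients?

(PatientID=3, Doctor=H11): 2 rows → Bed = 32, 32 ✓
(PatientID=8, Doctor=H64): 3 rows → Bed = 25, 25, 25 ✓
(PatientID=8, Doctor=H70): 3 rows → Bed = 37, 37, 37 ✓
(PatientID=8, Doctor=H11): 1 row → Bed = 26 ✓
(PatientID=9, Doctor=H78): 1 row → Bed = 25 ✓
(PatientID=9, Doctor=H64): 1 row → Bed = 35 ✓
Every {PatientID, Doctor} value is associated with a single Bed value, so {PatientID, Doctor} → Bed holds.

Yes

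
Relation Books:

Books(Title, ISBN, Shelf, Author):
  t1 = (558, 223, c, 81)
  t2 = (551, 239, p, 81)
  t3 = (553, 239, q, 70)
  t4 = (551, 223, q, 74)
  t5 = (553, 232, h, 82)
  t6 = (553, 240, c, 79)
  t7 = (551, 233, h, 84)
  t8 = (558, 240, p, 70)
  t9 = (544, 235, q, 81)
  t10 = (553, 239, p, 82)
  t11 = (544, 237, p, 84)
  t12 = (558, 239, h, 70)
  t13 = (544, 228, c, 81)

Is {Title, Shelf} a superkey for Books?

Yes

All 13 rows have distinct {Title, Shelf} values, so {Title, Shelf} → (all attributes) holds and {Title, Shelf} is a superkey.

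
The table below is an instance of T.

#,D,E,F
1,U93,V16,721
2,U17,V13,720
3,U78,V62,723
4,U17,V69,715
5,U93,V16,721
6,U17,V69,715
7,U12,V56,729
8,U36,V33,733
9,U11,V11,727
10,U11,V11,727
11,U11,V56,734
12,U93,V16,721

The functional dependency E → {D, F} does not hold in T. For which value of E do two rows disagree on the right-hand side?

E=V16: rows 1, 5, 12 → {D,F} = (U93, 721), (U93, 721), (U93, 721) ✓
E=V13: row 2 → {D,F} = (U17, 720) ✓
E=V62: row 3 → {D,F} = (U78, 723) ✓
E=V69: rows 4, 6 → {D,F} = (U17, 715), (U17, 715) ✓
E=V56: rows 7, 11 → {D,F} takes values {(U12, 729), (U11, 734)} — violation
E=V33: row 8 → {D,F} = (U36, 733) ✓
E=V11: rows 9, 10 → {D,F} = (U11, 727), (U11, 727) ✓
The only E value with inconsistent RHS is E=V56.

V56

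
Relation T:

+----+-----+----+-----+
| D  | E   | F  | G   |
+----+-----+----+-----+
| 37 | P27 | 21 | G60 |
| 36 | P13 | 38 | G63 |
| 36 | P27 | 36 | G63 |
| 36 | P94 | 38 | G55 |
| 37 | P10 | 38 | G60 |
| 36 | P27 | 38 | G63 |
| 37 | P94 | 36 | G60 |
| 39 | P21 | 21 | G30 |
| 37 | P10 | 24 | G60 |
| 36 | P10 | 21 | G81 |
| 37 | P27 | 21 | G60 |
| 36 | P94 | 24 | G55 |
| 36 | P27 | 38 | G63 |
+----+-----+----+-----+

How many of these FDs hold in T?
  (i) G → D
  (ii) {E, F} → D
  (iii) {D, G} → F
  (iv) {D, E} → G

(i) G → D: every LHS value maps to a single RHS value — holds.
(ii) {E, F} → D: every LHS value maps to a single RHS value — holds.
(iii) {D, G} → F: (D=37, G=G60): 5 rows → F takes values {21, 38, 36, 24} — violation; (D=36, G=G63): 4 rows → F takes values {38, 36} — violation; (D=36, G=G55): 2 rows → F takes values {38, 24} — violation — fails.
(iv) {D, E} → G: every LHS value maps to a single RHS value — holds.
3 of the 4 dependencies hold.

3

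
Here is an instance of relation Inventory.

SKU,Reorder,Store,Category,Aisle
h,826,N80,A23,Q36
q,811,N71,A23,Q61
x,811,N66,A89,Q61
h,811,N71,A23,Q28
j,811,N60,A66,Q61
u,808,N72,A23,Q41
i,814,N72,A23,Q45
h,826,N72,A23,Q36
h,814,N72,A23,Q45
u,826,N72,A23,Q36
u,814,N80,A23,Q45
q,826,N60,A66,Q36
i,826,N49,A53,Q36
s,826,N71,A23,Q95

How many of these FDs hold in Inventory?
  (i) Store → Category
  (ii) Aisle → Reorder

(i) Store → Category: every LHS value maps to a single RHS value — holds.
(ii) Aisle → Reorder: every LHS value maps to a single RHS value — holds.
2 of the 2 dependencies hold.

2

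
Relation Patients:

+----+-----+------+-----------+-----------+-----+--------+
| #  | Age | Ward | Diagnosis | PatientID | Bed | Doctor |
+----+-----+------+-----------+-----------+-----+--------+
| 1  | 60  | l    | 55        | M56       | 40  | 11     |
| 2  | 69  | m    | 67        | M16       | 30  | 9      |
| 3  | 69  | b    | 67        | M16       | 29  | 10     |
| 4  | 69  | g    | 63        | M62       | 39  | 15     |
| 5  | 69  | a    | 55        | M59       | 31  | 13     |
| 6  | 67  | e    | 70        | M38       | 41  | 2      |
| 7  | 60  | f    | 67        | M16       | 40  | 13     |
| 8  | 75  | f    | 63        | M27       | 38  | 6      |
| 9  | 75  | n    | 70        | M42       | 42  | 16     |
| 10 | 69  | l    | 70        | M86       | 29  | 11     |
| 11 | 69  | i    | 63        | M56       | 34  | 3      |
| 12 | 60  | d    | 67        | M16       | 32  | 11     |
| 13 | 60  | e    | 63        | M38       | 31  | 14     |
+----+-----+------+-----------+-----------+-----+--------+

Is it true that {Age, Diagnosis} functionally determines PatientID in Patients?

(Age=60, Diagnosis=55): row 1 → PatientID = M56 ✓
(Age=69, Diagnosis=67): rows 2, 3 → PatientID = M16, M16 ✓
(Age=69, Diagnosis=63): rows 4, 11 → PatientID takes values {M62, M56} — violation
(Age=69, Diagnosis=55): row 5 → PatientID = M59 ✓
(Age=67, Diagnosis=70): row 6 → PatientID = M38 ✓
(Age=60, Diagnosis=67): rows 7, 12 → PatientID = M16, M16 ✓
(Age=75, Diagnosis=63): row 8 → PatientID = M27 ✓
(Age=75, Diagnosis=70): row 9 → PatientID = M42 ✓
(Age=69, Diagnosis=70): row 10 → PatientID = M86 ✓
(Age=60, Diagnosis=63): row 13 → PatientID = M38 ✓
Two rows agree on {Age, Diagnosis} but differ on PatientID, so {Age, Diagnosis} -> PatientID does not hold.

No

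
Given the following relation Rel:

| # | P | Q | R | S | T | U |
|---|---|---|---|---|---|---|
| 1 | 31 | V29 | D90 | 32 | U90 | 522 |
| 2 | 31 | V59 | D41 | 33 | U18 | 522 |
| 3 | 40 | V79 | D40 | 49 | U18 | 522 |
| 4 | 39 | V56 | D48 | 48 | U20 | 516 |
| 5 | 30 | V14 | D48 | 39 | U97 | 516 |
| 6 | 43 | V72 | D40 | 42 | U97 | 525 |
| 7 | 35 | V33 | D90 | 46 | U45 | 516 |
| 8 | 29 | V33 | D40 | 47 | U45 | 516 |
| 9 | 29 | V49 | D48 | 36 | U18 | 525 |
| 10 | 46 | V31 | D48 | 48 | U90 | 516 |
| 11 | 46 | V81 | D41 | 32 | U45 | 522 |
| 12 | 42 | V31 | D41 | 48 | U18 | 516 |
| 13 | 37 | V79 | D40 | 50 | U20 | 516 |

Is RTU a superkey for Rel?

Yes

All 13 rows have distinct RTU values, so RTU → (all attributes) holds and RTU is a superkey.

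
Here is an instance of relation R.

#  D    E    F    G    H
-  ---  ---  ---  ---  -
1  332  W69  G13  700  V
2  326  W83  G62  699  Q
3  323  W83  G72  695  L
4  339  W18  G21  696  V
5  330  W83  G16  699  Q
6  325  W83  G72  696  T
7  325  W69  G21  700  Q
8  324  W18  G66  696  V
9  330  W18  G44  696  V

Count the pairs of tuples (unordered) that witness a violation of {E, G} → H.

(E=W69, G=700): violating pairs (1,7) — 1 pair.
(E=W83, G=699): all 2 rows agree on H — 0 pairs.
(E=W18, G=696): all 3 rows agree on H — 0 pairs.

1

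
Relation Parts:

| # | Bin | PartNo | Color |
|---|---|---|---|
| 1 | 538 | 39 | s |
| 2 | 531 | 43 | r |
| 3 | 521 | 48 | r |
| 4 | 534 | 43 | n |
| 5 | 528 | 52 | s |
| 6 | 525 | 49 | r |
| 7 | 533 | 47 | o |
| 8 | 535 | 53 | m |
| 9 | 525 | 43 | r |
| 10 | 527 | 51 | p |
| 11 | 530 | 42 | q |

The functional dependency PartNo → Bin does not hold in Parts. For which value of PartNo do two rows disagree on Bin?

43

PartNo=39: row 1 → Bin = 538 ✓
PartNo=43: rows 2, 4, 9 → Bin takes values {531, 534, 525} — violation
PartNo=48: row 3 → Bin = 521 ✓
PartNo=52: row 5 → Bin = 528 ✓
PartNo=49: row 6 → Bin = 525 ✓
PartNo=47: row 7 → Bin = 533 ✓
PartNo=53: row 8 → Bin = 535 ✓
PartNo=51: row 10 → Bin = 527 ✓
PartNo=42: row 11 → Bin = 530 ✓
The only PartNo value with inconsistent Bin is PartNo=43.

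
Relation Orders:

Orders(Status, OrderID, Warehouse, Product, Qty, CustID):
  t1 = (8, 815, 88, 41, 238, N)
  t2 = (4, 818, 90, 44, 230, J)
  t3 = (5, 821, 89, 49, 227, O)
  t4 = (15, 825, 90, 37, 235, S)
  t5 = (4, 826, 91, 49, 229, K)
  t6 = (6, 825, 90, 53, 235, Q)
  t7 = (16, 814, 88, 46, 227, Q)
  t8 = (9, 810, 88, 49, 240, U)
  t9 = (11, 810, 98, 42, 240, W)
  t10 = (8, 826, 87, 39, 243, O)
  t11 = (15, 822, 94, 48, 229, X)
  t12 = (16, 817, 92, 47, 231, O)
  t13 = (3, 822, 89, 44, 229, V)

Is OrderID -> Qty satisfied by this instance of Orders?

No

OrderID=815: row 1 → Qty = 238 ✓
OrderID=818: row 2 → Qty = 230 ✓
OrderID=821: row 3 → Qty = 227 ✓
OrderID=825: rows 4, 6 → Qty = 235, 235 ✓
OrderID=826: rows 5, 10 → Qty takes values {229, 243} — violation
OrderID=814: row 7 → Qty = 227 ✓
OrderID=810: rows 8, 9 → Qty = 240, 240 ✓
OrderID=822: rows 11, 13 → Qty = 229, 229 ✓
OrderID=817: row 12 → Qty = 231 ✓
Two rows agree on OrderID but differ on Qty, so OrderID -> Qty does not hold.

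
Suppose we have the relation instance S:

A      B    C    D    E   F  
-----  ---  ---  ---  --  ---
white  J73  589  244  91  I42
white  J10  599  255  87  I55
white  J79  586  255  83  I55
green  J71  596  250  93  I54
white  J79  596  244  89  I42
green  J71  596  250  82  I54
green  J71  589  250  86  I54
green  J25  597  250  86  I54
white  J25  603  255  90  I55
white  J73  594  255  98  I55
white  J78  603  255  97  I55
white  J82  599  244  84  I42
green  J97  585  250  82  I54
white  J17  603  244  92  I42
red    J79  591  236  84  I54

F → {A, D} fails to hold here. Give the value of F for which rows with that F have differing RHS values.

F=I42: 4 rows → {A,D} = (white, 244), (white, 244), (white, 244), (white, 244) ✓
F=I55: 5 rows → {A,D} = (white, 255), (white, 255), (white, 255), (white, 255), (white, 255) ✓
F=I54: 6 rows → {A,D} takes values {(green, 250), (red, 236)} — violation
The only F value with inconsistent RHS is F=I54.

I54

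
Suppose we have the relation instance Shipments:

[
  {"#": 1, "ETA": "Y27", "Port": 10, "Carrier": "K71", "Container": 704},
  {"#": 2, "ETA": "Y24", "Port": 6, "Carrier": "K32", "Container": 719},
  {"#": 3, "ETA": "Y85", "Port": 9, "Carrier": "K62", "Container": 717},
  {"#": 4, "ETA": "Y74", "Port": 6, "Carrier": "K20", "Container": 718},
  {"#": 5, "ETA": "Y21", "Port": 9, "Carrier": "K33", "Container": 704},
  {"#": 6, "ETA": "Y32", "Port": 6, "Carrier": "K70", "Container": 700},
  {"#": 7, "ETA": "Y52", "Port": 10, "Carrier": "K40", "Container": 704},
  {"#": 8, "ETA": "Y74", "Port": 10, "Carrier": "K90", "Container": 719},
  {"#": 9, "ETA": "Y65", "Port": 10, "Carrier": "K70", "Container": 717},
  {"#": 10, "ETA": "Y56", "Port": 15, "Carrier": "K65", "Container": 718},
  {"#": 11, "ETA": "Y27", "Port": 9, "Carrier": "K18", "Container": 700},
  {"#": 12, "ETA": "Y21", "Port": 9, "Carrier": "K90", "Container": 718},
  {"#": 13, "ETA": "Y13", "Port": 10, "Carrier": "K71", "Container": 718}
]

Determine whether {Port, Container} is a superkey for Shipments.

Rows 1 and 7 have the same {Port, Container} value (Port=10, Container=704) but are distinct tuples, so {Port, Container} does not determine every attribute — not a superkey.

No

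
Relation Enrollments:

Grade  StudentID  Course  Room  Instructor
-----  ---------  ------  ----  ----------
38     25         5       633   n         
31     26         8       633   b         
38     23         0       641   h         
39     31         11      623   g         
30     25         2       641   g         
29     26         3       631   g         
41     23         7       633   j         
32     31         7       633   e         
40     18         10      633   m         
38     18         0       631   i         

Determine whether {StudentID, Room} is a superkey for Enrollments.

Yes

All 10 rows have distinct {StudentID, Room} values, so {StudentID, Room} → (all attributes) holds and {StudentID, Room} is a superkey.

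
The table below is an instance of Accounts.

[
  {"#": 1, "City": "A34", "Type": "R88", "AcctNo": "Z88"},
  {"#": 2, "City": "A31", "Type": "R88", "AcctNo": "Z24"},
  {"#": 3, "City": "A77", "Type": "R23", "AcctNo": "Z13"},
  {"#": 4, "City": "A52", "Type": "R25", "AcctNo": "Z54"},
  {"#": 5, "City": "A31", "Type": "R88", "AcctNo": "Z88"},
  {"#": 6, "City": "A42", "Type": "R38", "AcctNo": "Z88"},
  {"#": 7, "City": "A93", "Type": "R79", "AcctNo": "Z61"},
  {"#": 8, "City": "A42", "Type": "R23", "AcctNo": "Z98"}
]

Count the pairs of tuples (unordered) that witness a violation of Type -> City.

3

Type=R88: violating pairs (1,2), (1,5) — 2 pairs.
Type=R23: violating pairs (3,8) — 1 pair.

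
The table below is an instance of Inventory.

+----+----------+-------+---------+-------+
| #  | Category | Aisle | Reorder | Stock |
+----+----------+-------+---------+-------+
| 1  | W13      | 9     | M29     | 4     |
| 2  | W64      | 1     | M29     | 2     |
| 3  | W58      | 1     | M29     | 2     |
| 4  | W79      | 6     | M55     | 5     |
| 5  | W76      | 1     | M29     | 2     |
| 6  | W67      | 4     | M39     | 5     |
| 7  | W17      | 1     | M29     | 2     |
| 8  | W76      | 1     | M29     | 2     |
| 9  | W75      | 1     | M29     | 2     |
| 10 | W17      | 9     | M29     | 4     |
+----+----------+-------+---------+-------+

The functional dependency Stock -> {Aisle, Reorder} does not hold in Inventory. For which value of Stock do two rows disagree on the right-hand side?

Stock=4: rows 1, 10 → {Aisle,Reorder} = (9, M29), (9, M29) ✓
Stock=2: rows 2, 3, 5, 7, 8, 9 → {Aisle,Reorder} = (1, M29), (1, M29), (1, M29), (1, M29), (1, M29), (1, M29) ✓
Stock=5: rows 4, 6 → {Aisle,Reorder} takes values {(6, M55), (4, M39)} — violation
The only Stock value with inconsistent RHS is Stock=5.

5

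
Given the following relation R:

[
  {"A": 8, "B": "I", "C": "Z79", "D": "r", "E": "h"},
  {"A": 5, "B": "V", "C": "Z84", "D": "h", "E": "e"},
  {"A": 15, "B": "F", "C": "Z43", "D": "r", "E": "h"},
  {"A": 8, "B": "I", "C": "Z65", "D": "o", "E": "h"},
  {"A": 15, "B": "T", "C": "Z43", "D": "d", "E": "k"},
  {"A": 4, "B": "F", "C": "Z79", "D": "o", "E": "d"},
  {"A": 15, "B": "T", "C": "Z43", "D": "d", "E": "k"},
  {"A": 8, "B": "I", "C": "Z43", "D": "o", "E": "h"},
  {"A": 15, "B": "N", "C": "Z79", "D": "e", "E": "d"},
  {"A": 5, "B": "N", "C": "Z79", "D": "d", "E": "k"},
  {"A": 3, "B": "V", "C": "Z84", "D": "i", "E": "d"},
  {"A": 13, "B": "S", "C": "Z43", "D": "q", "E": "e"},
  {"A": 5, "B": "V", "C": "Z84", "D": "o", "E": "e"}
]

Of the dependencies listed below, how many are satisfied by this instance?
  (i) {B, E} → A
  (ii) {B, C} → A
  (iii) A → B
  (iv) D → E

1

(i) {B, E} → A: every LHS value maps to a single RHS value — holds.
(ii) {B, C} → A: (B=V, C=Z84): 3 rows → A takes values {5, 3} — violation; (B=N, C=Z79): 2 rows → A takes values {15, 5} — violation — fails.
(iii) A → B: A=5: 3 rows → B takes values {V, N} — violation; A=15: 4 rows → B takes values {F, T, N} — violation — fails.
(iv) D → E: D=o: 4 rows → E takes values {h, d, e} — violation — fails.
1 of the 4 dependencies holds.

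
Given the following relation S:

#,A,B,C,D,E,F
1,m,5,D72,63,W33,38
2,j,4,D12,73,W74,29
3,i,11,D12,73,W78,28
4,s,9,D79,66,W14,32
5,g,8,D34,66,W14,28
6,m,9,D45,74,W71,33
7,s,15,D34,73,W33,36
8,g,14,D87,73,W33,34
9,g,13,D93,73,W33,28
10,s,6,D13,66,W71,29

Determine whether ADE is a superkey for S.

No

Rows 8 and 9 have the same ADE value (A=g, D=73, E=W33) but are distinct tuples, so ADE does not determine every attribute — not a superkey.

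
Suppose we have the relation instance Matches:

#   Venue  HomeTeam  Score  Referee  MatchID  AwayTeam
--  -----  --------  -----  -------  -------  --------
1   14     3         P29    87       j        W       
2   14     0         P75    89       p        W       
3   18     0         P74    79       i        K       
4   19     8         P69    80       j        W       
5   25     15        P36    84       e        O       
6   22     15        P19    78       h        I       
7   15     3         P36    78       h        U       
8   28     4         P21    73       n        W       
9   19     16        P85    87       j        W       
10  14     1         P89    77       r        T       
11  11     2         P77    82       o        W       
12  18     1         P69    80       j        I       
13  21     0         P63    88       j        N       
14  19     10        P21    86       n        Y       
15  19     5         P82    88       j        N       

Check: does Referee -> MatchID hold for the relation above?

Referee=87: rows 1, 9 → MatchID = j, j ✓
Referee=89: row 2 → MatchID = p ✓
Referee=79: row 3 → MatchID = i ✓
Referee=80: rows 4, 12 → MatchID = j, j ✓
Referee=84: row 5 → MatchID = e ✓
Referee=78: rows 6, 7 → MatchID = h, h ✓
Referee=73: row 8 → MatchID = n ✓
Referee=77: row 10 → MatchID = r ✓
Referee=82: row 11 → MatchID = o ✓
Referee=88: rows 13, 15 → MatchID = j, j ✓
Referee=86: row 14 → MatchID = n ✓
Every Referee value is associated with a single MatchID value, so Referee -> MatchID holds.

Yes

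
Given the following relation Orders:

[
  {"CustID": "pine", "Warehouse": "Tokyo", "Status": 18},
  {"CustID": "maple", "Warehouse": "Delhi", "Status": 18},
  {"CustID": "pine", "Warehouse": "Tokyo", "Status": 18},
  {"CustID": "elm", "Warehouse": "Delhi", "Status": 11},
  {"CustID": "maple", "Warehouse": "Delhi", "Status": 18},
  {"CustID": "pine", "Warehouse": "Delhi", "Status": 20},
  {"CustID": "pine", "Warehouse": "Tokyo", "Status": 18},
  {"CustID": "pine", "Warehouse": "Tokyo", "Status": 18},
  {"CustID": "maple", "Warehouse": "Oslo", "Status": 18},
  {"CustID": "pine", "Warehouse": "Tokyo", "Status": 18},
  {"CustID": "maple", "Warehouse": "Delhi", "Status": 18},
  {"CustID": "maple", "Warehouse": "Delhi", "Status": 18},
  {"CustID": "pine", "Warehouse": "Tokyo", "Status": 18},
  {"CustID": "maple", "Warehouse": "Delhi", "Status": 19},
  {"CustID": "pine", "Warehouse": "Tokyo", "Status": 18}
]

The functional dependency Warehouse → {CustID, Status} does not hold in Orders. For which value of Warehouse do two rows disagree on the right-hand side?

Delhi

Warehouse=Tokyo: 7 rows → {CustID,Status} = (pine, 18), (pine, 18), (pine, 18), (pine, 18), (pine, 18), (pine, 18), (pine, 18) ✓
Warehouse=Delhi: 7 rows → {CustID,Status} takes values {(maple, 18), (elm, 11), (pine, 20), (maple, 19)} — violation
Warehouse=Oslo: 1 row → {CustID,Status} = (maple, 18) ✓
The only Warehouse value with inconsistent RHS is Warehouse=Delhi.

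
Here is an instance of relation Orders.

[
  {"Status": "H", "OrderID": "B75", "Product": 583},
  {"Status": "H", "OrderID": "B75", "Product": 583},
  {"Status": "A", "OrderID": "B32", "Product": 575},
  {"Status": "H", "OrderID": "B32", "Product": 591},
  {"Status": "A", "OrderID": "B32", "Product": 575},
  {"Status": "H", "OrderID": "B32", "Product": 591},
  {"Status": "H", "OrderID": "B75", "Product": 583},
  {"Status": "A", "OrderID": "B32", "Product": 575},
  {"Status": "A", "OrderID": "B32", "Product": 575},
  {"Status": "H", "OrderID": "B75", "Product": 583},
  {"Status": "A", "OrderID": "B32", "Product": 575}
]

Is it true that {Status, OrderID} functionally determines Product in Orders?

Yes

(Status=H, OrderID=B75): 4 rows → Product = 583, 583, 583, 583 ✓
(Status=A, OrderID=B32): 5 rows → Product = 575, 575, 575, 575, 575 ✓
(Status=H, OrderID=B32): 2 rows → Product = 591, 591 ✓
Every {Status, OrderID} value is associated with a single Product value, so {Status, OrderID} → Product holds.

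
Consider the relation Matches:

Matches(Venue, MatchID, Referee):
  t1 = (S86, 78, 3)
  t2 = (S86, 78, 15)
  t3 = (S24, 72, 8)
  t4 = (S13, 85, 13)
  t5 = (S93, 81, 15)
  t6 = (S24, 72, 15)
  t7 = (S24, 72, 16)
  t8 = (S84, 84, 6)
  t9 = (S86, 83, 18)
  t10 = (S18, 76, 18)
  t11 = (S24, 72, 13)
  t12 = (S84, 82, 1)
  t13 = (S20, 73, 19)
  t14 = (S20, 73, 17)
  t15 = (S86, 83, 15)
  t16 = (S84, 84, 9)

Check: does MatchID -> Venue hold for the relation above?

Yes

MatchID=78: rows 1, 2 → Venue = S86, S86 ✓
MatchID=72: rows 3, 6, 7, 11 → Venue = S24, S24, S24, S24 ✓
MatchID=85: row 4 → Venue = S13 ✓
MatchID=81: row 5 → Venue = S93 ✓
MatchID=84: rows 8, 16 → Venue = S84, S84 ✓
MatchID=83: rows 9, 15 → Venue = S86, S86 ✓
MatchID=76: row 10 → Venue = S18 ✓
MatchID=82: row 12 → Venue = S84 ✓
MatchID=73: rows 13, 14 → Venue = S20, S20 ✓
Every MatchID value is associated with a single Venue value, so MatchID -> Venue holds.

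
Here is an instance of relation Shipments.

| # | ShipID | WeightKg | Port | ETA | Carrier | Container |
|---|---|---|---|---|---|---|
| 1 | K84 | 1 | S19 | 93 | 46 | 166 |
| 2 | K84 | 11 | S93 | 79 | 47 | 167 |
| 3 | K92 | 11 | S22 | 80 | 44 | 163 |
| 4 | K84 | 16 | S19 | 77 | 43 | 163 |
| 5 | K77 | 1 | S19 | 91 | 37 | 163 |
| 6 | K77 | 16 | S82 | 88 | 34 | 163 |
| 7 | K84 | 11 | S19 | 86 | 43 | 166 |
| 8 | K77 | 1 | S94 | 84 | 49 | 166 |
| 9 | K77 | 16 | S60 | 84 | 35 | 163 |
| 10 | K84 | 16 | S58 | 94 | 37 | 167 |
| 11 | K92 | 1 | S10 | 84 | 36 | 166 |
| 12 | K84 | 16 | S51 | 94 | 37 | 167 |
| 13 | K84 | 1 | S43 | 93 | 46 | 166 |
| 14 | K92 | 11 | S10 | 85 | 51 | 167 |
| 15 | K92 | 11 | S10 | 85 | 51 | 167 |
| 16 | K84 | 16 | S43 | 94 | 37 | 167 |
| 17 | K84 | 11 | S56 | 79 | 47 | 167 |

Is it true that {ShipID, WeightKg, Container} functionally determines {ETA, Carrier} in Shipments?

No

(ShipID=K84, WeightKg=1, Container=166): rows 1, 13 → {ETA,Carrier} = (93, 46), (93, 46) ✓
(ShipID=K84, WeightKg=11, Container=167): rows 2, 17 → {ETA,Carrier} = (79, 47), (79, 47) ✓
(ShipID=K92, WeightKg=11, Container=163): row 3 → {ETA,Carrier} = (80, 44) ✓
(ShipID=K84, WeightKg=16, Container=163): row 4 → {ETA,Carrier} = (77, 43) ✓
(ShipID=K77, WeightKg=1, Container=163): row 5 → {ETA,Carrier} = (91, 37) ✓
(ShipID=K77, WeightKg=16, Container=163): rows 6, 9 → {ETA,Carrier} takes values {(88, 34), (84, 35)} — violation
(ShipID=K84, WeightKg=11, Container=166): row 7 → {ETA,Carrier} = (86, 43) ✓
(ShipID=K77, WeightKg=1, Container=166): row 8 → {ETA,Carrier} = (84, 49) ✓
(ShipID=K84, WeightKg=16, Container=167): rows 10, 12, 16 → {ETA,Carrier} = (94, 37), (94, 37), (94, 37) ✓
(ShipID=K92, WeightKg=1, Container=166): row 11 → {ETA,Carrier} = (84, 36) ✓
(ShipID=K92, WeightKg=11, Container=167): rows 14, 15 → {ETA,Carrier} = (85, 51), (85, 51) ✓
Two rows agree on {ShipID, WeightKg, Container} but differ on {ETA, Carrier}, so {ShipID, WeightKg, Container} → {ETA, Carrier} does not hold.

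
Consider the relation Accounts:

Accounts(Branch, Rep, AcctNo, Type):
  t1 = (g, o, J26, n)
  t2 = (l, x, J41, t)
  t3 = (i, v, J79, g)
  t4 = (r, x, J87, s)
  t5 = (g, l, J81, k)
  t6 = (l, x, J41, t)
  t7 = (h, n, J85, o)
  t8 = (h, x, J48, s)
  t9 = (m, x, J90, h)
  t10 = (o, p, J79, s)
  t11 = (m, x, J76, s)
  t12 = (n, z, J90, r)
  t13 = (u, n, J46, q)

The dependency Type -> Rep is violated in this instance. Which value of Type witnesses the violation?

Type=n: row 1 → Rep = o ✓
Type=t: rows 2, 6 → Rep = x, x ✓
Type=g: row 3 → Rep = v ✓
Type=s: rows 4, 8, 10, 11 → Rep takes values {x, p} — violation
Type=k: row 5 → Rep = l ✓
Type=o: row 7 → Rep = n ✓
Type=h: row 9 → Rep = x ✓
Type=r: row 12 → Rep = z ✓
Type=q: row 13 → Rep = n ✓
The only Type value with inconsistent Rep is Type=s.

s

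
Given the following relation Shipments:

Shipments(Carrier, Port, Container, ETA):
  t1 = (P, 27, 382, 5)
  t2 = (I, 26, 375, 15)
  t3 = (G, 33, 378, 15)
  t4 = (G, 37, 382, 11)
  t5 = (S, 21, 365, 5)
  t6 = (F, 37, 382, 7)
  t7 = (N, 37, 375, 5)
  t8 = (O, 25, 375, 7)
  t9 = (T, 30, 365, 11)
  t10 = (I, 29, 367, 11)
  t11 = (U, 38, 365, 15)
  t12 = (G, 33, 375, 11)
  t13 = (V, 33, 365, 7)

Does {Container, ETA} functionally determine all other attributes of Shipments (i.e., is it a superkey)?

Yes

All 13 rows have distinct {Container, ETA} values, so {Container, ETA} → (all attributes) holds and {Container, ETA} is a superkey.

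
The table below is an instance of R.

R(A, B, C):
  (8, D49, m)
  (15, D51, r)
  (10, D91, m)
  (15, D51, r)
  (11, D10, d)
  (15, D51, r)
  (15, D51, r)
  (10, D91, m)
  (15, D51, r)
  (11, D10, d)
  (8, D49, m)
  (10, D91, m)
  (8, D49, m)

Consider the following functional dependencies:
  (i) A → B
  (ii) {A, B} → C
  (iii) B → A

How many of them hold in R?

3

(i) A → B: every LHS value maps to a single RHS value — holds.
(ii) {A, B} → C: every LHS value maps to a single RHS value — holds.
(iii) B → A: every LHS value maps to a single RHS value — holds.
3 of the 3 dependencies hold.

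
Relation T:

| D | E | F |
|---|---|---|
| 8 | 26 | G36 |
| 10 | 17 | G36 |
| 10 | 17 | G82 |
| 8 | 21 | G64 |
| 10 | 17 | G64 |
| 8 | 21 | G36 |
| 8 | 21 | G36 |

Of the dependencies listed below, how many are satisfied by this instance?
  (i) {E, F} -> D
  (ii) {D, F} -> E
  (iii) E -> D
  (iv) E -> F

(i) {E, F} -> D: every LHS value maps to a single RHS value — holds.
(ii) {D, F} -> E: (D=8, F=G36): 3 rows → E takes values {26, 21} — violation — fails.
(iii) E -> D: every LHS value maps to a single RHS value — holds.
(iv) E -> F: E=17: 3 rows → F takes values {G36, G82, G64} — violation; E=21: 3 rows → F takes values {G64, G36} — violation — fails.
2 of the 4 dependencies hold.

2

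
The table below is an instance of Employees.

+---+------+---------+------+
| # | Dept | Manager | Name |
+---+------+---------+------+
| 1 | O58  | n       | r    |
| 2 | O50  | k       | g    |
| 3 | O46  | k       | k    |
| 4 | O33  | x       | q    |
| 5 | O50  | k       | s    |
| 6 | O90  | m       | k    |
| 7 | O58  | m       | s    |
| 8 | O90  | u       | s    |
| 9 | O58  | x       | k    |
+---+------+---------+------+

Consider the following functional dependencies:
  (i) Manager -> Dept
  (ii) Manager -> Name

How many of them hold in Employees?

(i) Manager -> Dept: Manager=k: rows 2, 3, 5 → Dept takes values {O50, O46} — violation; Manager=x: rows 4, 9 → Dept takes values {O33, O58} — violation; Manager=m: rows 6, 7 → Dept takes values {O90, O58} — violation — fails.
(ii) Manager -> Name: Manager=k: rows 2, 3, 5 → Name takes values {g, k, s} — violation; Manager=x: rows 4, 9 → Name takes values {q, k} — violation; Manager=m: rows 6, 7 → Name takes values {k, s} — violation — fails.
None of the 2 dependencies hold.

0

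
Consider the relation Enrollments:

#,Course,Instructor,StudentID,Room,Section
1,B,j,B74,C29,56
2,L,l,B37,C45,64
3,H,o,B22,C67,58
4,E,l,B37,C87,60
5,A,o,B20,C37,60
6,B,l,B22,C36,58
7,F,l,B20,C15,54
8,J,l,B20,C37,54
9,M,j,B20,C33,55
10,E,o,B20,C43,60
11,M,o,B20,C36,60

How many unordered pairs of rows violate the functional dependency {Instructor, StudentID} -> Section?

(Instructor=l, StudentID=B37): violating pairs (2,4) — 1 pair.
(Instructor=o, StudentID=B20): all 3 rows agree on Section — 0 pairs.
(Instructor=l, StudentID=B20): all 2 rows agree on Section — 0 pairs.

1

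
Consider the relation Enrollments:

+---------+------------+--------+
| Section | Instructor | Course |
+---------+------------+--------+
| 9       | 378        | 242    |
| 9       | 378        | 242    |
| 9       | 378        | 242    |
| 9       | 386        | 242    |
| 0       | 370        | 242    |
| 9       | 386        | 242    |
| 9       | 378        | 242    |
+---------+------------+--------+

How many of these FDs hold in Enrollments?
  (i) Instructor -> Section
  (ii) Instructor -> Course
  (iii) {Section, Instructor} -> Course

3

(i) Instructor -> Section: every LHS value maps to a single RHS value — holds.
(ii) Instructor -> Course: every LHS value maps to a single RHS value — holds.
(iii) {Section, Instructor} -> Course: every LHS value maps to a single RHS value — holds.
3 of the 3 dependencies hold.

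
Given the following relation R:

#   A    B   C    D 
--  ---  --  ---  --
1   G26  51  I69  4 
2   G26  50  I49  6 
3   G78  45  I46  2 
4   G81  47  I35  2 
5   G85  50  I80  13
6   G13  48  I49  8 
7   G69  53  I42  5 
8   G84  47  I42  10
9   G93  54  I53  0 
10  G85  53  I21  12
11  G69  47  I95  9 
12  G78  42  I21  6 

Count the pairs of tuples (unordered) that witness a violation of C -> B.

3

C=I49: violating pairs (2,6) — 1 pair.
C=I42: violating pairs (7,8) — 1 pair.
C=I21: violating pairs (10,12) — 1 pair.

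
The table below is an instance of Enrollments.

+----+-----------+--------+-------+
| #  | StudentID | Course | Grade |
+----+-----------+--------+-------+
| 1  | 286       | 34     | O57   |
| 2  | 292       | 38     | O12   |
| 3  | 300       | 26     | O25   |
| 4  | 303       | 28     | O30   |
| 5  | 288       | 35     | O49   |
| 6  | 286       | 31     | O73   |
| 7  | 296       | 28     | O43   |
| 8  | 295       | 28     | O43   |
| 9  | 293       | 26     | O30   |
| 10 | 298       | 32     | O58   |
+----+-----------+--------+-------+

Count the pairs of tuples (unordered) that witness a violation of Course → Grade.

Course=26: violating pairs (3,9) — 1 pair.
Course=28: violating pairs (4,7), (4,8) — 2 pairs.

3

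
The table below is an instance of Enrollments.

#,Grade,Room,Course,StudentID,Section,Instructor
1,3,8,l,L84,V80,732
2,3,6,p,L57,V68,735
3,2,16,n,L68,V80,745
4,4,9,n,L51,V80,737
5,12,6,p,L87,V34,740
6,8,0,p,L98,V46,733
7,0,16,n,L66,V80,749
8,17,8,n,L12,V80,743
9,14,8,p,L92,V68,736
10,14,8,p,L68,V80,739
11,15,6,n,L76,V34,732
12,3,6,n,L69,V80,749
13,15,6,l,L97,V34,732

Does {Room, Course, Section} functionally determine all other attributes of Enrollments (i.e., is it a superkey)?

Rows 3 and 7 have the same {Room, Course, Section} value (Room=16, Course=n, Section=V80) but are distinct tuples, so {Room, Course, Section} does not determine every attribute — not a superkey.

No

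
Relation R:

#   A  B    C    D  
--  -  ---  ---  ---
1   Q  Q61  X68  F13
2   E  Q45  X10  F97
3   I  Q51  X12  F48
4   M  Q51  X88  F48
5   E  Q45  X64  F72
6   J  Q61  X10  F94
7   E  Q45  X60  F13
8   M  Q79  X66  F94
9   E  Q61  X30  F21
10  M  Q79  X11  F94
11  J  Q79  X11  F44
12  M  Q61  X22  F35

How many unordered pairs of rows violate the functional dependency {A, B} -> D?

3

(A=E, B=Q45): violating pairs (2,5), (2,7), (5,7) — 3 pairs.
(A=M, B=Q79): all 2 rows agree on D — 0 pairs.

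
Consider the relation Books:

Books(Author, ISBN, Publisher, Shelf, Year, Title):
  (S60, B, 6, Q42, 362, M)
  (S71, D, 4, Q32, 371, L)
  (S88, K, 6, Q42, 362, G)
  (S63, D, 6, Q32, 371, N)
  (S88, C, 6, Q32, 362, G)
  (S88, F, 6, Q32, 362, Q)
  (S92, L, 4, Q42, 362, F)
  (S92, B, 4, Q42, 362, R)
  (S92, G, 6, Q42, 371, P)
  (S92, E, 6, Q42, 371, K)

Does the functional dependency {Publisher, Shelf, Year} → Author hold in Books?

(Publisher=6, Shelf=Q42, Year=362): 2 rows → Author takes values {S60, S88} — violation
(Publisher=4, Shelf=Q32, Year=371): 1 row → Author = S71 ✓
(Publisher=6, Shelf=Q32, Year=371): 1 row → Author = S63 ✓
(Publisher=6, Shelf=Q32, Year=362): 2 rows → Author = S88, S88 ✓
(Publisher=4, Shelf=Q42, Year=362): 2 rows → Author = S92, S92 ✓
(Publisher=6, Shelf=Q42, Year=371): 2 rows → Author = S92, S92 ✓
Two rows agree on {Publisher, Shelf, Year} but differ on Author, so {Publisher, Shelf, Year} → Author does not hold.

No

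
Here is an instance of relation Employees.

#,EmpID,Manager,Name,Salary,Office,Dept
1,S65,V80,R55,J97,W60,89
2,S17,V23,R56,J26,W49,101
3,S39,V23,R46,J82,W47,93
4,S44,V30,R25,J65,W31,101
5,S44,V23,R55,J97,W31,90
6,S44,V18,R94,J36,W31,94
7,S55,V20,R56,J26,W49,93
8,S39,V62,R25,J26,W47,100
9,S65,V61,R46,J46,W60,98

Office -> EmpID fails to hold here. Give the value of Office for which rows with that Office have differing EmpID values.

W49

Office=W60: rows 1, 9 → EmpID = S65, S65 ✓
Office=W49: rows 2, 7 → EmpID takes values {S17, S55} — violation
Office=W47: rows 3, 8 → EmpID = S39, S39 ✓
Office=W31: rows 4, 5, 6 → EmpID = S44, S44, S44 ✓
The only Office value with inconsistent EmpID is Office=W49.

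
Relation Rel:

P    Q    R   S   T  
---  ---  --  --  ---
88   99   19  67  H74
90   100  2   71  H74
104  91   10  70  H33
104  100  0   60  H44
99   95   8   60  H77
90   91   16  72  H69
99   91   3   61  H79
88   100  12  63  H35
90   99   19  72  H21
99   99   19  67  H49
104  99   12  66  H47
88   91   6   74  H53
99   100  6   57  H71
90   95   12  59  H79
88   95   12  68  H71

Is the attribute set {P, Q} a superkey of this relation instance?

Yes

All 15 rows have distinct {P, Q} values, so {P, Q} → (all attributes) holds and {P, Q} is a superkey.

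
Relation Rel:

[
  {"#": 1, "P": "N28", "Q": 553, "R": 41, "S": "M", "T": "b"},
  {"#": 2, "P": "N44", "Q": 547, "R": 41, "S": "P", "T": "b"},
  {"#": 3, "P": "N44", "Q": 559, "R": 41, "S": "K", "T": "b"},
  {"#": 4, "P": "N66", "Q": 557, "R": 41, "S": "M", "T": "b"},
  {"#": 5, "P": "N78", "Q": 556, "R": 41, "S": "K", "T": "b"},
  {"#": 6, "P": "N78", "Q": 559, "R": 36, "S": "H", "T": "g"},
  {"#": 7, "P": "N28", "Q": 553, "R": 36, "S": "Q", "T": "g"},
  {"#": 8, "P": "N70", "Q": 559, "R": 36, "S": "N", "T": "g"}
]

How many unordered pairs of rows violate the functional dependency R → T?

R=41: all 5 rows agree on T — 0 pairs.
R=36: all 3 rows agree on T — 0 pairs.

0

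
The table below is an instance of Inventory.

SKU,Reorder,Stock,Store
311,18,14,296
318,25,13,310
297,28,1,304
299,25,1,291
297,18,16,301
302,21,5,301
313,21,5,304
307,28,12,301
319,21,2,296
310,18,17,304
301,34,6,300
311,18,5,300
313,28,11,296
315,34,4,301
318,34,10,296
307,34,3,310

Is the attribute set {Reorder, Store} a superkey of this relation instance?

All 16 rows have distinct {Reorder, Store} values, so {Reorder, Store} → (all attributes) holds and {Reorder, Store} is a superkey.

Yes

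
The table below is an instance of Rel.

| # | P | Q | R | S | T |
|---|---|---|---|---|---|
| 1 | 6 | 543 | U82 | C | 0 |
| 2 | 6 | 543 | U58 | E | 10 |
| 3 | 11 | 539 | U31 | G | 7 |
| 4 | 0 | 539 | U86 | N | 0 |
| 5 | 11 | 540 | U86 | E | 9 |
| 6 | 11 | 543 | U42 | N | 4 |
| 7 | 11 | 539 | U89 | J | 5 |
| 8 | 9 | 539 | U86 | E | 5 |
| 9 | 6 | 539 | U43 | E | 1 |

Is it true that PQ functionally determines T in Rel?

(P=6, Q=543): rows 1, 2 → T takes values {0, 10} — violation
(P=11, Q=539): rows 3, 7 → T takes values {7, 5} — violation
(P=0, Q=539): row 4 → T = 0 ✓
(P=11, Q=540): row 5 → T = 9 ✓
(P=11, Q=543): row 6 → T = 4 ✓
(P=9, Q=539): row 8 → T = 5 ✓
(P=6, Q=539): row 9 → T = 1 ✓
Two rows agree on PQ but differ on T, so PQ → T does not hold.

No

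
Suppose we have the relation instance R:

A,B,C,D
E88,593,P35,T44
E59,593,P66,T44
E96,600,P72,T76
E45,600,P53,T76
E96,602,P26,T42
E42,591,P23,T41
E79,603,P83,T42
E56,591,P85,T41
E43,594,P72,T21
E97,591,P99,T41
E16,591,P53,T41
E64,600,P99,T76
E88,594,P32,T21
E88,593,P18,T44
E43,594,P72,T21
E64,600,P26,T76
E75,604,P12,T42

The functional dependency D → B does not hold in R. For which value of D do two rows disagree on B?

D=T44: 3 rows → B = 593, 593, 593 ✓
D=T76: 4 rows → B = 600, 600, 600, 600 ✓
D=T42: 3 rows → B takes values {602, 603, 604} — violation
D=T41: 4 rows → B = 591, 591, 591, 591 ✓
D=T21: 3 rows → B = 594, 594, 594 ✓
The only D value with inconsistent B is D=T42.

T42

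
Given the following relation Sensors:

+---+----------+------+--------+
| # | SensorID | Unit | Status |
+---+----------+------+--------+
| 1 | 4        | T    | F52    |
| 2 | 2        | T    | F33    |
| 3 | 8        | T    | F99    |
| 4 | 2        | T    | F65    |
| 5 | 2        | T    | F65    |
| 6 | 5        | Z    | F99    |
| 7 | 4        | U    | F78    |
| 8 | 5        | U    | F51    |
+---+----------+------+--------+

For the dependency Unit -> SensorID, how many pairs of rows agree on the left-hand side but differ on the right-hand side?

8

Unit=T: violating pairs (1,2), (1,3), (1,4), (1,5), (2,3), (3,4), (3,5) — 7 pairs.
Unit=U: violating pairs (7,8) — 1 pair.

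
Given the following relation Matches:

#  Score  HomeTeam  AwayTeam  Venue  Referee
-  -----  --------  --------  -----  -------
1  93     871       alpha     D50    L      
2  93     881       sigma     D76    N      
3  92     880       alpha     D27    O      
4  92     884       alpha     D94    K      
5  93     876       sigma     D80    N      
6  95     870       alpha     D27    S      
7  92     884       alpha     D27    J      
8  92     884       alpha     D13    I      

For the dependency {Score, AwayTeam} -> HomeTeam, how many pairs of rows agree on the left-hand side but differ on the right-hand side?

(Score=93, AwayTeam=sigma): violating pairs (2,5) — 1 pair.
(Score=92, AwayTeam=alpha): violating pairs (3,4), (3,7), (3,8) — 3 pairs.

4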